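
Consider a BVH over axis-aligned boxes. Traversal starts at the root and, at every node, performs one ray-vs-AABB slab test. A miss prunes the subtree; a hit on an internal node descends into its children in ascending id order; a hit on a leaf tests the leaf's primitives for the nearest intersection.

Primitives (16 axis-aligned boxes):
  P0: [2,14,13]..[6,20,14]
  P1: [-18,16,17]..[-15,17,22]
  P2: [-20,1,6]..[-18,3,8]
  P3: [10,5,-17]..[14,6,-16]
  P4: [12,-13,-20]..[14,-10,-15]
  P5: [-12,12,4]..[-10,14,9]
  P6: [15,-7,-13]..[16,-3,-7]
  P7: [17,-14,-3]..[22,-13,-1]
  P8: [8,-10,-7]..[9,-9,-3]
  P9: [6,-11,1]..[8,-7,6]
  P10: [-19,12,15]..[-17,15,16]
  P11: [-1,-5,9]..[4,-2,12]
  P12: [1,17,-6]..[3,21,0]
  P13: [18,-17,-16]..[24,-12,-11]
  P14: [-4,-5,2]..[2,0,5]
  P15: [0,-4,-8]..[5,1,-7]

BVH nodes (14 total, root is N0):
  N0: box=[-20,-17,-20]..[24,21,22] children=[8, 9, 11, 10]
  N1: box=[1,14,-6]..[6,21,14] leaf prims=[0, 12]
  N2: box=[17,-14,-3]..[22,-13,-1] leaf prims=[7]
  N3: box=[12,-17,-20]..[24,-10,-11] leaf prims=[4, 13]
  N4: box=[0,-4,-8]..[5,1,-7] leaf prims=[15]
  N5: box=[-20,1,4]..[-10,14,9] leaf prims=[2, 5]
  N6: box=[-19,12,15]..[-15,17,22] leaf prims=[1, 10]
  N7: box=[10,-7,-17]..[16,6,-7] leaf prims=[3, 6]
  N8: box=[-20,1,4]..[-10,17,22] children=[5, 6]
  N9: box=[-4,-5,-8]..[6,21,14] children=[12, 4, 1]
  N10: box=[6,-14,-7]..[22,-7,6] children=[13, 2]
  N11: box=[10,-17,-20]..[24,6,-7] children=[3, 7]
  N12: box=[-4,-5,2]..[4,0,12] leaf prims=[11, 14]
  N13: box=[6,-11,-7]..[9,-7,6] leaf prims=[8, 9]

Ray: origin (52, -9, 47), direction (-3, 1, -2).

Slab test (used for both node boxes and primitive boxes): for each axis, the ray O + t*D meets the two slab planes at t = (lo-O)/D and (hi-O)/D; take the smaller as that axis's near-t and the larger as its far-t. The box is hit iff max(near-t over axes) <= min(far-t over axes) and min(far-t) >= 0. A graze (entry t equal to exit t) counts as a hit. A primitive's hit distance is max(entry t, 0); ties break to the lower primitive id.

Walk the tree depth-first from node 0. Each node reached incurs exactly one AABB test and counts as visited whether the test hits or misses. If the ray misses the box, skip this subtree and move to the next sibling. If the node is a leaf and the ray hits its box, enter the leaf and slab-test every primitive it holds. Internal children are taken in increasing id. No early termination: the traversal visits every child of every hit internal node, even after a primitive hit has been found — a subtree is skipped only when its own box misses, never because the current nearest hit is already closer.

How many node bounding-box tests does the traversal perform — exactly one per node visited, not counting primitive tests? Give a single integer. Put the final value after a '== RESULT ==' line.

Trace the traversal:
N0 x:[28/3,24] y:[-8,30] z:[25/2,67/2] -> hit [25/2,24], descend [8, 9, 10, 11]
  N8 x:[62/3,24] y:[10,26] z:[25/2,43/2] -> hit [62/3,43/2], descend [5, 6]
    N5 x:[62/3,24] y:[10,23] z:[19,43/2] -> hit [62/3,43/2] leaf, test {P2(miss), P5@t=21}
    N6 x:[67/3,71/3] y:[21,26] z:[25/2,16] -> miss, prune
  N9 x:[46/3,56/3] y:[4,30] z:[33/2,55/2] -> hit [33/2,56/3], descend [1, 4, 12]
    N1 x:[46/3,17] y:[23,30] z:[33/2,53/2] -> miss, prune
    N4 x:[47/3,52/3] y:[5,10] z:[27,55/2] -> miss, prune
    N12 x:[16,56/3] y:[4,9] z:[35/2,45/2] -> miss, prune
  N10 x:[10,46/3] y:[-5,2] z:[41/2,27] -> miss, prune
  N11 x:[28/3,14] y:[-8,15] z:[27,67/2] -> miss, prune

Summary -> nodes [0, 8, 5, 6, 9, 1, 4, 12, 10, 11]; box-tests=10; leaf-entries=1; first=P5

== RESULT ==
10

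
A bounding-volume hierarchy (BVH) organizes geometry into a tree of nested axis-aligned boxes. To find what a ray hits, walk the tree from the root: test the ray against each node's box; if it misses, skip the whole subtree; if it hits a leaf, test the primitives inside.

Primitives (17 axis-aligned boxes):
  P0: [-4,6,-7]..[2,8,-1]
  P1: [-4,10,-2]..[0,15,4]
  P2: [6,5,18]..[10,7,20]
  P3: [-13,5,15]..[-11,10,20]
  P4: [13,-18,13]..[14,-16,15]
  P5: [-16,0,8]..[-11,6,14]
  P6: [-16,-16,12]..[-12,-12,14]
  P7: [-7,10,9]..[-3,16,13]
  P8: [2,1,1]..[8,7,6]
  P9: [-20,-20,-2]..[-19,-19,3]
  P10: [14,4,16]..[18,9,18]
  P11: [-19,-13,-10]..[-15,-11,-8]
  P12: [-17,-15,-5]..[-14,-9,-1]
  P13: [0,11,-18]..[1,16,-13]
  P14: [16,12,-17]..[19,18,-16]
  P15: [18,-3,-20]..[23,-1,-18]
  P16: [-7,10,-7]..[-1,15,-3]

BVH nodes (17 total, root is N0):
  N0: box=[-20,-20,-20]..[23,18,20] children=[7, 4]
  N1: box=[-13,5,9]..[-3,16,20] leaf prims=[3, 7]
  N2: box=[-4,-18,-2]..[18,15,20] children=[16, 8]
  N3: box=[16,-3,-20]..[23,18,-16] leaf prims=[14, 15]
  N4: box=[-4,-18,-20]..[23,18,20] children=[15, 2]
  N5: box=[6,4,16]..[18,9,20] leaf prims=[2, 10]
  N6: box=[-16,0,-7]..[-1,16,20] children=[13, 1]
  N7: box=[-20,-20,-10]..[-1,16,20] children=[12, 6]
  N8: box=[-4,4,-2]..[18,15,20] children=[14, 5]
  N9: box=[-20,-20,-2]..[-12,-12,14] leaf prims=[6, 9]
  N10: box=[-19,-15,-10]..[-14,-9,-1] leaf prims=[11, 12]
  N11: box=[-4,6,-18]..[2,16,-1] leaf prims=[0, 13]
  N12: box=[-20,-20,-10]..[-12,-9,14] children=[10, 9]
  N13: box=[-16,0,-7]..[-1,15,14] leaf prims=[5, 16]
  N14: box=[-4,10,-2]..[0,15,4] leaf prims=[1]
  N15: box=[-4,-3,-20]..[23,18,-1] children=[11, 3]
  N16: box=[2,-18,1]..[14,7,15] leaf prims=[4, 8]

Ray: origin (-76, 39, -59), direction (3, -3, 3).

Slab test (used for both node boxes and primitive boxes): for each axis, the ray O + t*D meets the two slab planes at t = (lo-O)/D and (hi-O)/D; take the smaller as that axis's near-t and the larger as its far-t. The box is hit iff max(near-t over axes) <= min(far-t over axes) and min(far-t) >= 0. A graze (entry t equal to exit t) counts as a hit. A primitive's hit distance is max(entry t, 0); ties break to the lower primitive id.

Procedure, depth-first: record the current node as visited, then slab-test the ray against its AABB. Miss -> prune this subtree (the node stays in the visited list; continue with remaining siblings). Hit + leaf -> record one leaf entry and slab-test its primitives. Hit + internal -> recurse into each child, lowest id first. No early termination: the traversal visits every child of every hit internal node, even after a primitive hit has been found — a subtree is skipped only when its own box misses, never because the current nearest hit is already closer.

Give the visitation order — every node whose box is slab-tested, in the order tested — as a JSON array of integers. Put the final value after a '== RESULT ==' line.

Walk:
N0 x:[56/3,33] y:[7,59/3] z:[13,79/3] -> hit [56/3,59/3], descend [4, 7]
  N4 x:[24,33] y:[7,19] z:[13,79/3] -> miss, prune
  N7 x:[56/3,25] y:[23/3,59/3] z:[49/3,79/3] -> hit [56/3,59/3], descend [6, 12]
    N6 x:[20,25] y:[23/3,13] z:[52/3,79/3] -> miss, prune
    N12 x:[56/3,64/3] y:[16,59/3] z:[49/3,73/3] -> hit [56/3,59/3], descend [9, 10]
      N9 x:[56/3,64/3] y:[17,59/3] z:[19,73/3] -> hit [19,59/3] leaf, test {P6(miss), P9(miss)}
      N10 x:[19,62/3] y:[16,18] z:[49/3,58/3] -> miss, prune

Summary -> nodes [0, 4, 7, 6, 12, 9, 10]; box-tests=7; leaf-entries=1; first=miss

== RESULT ==
[0, 4, 7, 6, 12, 9, 10]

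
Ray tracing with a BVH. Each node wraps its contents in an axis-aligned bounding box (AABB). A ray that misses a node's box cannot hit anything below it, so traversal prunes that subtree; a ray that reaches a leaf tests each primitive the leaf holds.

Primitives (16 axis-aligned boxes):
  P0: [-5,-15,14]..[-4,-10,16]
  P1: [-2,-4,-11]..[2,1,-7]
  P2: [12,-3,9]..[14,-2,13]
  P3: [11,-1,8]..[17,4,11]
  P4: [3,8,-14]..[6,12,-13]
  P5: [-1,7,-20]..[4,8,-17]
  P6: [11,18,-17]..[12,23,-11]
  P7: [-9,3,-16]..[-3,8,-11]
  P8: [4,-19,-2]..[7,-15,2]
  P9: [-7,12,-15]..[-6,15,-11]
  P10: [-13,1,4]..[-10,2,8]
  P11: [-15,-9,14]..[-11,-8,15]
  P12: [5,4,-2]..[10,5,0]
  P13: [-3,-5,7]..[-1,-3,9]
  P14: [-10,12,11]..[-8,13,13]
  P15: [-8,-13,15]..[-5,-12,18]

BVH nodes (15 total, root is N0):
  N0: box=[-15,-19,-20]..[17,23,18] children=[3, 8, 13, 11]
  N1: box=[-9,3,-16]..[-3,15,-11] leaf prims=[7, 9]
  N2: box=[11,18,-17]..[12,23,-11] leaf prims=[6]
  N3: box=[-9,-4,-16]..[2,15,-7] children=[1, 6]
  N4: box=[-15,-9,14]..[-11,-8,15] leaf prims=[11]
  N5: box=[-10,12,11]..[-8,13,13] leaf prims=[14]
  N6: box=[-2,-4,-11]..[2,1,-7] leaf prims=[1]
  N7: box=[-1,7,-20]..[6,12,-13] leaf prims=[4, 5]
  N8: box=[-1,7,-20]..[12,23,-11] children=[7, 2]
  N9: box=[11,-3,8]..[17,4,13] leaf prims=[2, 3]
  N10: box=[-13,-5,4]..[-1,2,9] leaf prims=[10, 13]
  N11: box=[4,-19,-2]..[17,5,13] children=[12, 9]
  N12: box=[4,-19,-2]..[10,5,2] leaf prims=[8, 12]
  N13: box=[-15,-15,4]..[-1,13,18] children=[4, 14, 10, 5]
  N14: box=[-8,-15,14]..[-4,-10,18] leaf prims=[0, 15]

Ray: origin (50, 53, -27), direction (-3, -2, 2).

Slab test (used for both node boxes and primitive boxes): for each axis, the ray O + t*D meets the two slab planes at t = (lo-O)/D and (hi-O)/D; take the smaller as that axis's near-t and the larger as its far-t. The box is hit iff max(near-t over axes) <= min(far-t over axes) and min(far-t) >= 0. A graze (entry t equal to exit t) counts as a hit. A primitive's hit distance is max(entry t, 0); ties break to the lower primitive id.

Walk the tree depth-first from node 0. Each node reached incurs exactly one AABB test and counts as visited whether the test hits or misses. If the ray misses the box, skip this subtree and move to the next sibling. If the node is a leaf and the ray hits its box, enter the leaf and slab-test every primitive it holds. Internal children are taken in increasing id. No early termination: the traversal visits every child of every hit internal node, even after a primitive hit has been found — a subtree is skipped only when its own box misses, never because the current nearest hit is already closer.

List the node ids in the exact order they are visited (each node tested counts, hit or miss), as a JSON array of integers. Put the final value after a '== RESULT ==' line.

Trace the traversal:
N0 x:[11,65/3] y:[15,36] z:[7/2,45/2] -> hit [15,65/3], descend [3, 8, 11, 13]
  N3 x:[16,59/3] y:[19,57/2] z:[11/2,10] -> miss, prune
  N8 x:[38/3,17] y:[15,23] z:[7/2,8] -> miss, prune
  N11 x:[11,46/3] y:[24,36] z:[25/2,20] -> miss, prune
  N13 x:[17,65/3] y:[20,34] z:[31/2,45/2] -> hit [20,65/3], descend [4, 5, 10, 14]
    N4 x:[61/3,65/3] y:[61/2,31] z:[41/2,21] -> miss, prune
    N5 x:[58/3,20] y:[20,41/2] z:[19,20] -> hit [20,20] leaf, test {P14@t=20}
    N10 x:[17,21] y:[51/2,29] z:[31/2,18] -> miss, prune
    N14 x:[18,58/3] y:[63/2,34] z:[41/2,45/2] -> miss, prune

order=[0, 3, 8, 11, 13, 4, 5, 10, 14]  |boxes|=9  |leaves|=1  hit=P14

== RESULT ==
[0, 3, 8, 11, 13, 4, 5, 10, 14]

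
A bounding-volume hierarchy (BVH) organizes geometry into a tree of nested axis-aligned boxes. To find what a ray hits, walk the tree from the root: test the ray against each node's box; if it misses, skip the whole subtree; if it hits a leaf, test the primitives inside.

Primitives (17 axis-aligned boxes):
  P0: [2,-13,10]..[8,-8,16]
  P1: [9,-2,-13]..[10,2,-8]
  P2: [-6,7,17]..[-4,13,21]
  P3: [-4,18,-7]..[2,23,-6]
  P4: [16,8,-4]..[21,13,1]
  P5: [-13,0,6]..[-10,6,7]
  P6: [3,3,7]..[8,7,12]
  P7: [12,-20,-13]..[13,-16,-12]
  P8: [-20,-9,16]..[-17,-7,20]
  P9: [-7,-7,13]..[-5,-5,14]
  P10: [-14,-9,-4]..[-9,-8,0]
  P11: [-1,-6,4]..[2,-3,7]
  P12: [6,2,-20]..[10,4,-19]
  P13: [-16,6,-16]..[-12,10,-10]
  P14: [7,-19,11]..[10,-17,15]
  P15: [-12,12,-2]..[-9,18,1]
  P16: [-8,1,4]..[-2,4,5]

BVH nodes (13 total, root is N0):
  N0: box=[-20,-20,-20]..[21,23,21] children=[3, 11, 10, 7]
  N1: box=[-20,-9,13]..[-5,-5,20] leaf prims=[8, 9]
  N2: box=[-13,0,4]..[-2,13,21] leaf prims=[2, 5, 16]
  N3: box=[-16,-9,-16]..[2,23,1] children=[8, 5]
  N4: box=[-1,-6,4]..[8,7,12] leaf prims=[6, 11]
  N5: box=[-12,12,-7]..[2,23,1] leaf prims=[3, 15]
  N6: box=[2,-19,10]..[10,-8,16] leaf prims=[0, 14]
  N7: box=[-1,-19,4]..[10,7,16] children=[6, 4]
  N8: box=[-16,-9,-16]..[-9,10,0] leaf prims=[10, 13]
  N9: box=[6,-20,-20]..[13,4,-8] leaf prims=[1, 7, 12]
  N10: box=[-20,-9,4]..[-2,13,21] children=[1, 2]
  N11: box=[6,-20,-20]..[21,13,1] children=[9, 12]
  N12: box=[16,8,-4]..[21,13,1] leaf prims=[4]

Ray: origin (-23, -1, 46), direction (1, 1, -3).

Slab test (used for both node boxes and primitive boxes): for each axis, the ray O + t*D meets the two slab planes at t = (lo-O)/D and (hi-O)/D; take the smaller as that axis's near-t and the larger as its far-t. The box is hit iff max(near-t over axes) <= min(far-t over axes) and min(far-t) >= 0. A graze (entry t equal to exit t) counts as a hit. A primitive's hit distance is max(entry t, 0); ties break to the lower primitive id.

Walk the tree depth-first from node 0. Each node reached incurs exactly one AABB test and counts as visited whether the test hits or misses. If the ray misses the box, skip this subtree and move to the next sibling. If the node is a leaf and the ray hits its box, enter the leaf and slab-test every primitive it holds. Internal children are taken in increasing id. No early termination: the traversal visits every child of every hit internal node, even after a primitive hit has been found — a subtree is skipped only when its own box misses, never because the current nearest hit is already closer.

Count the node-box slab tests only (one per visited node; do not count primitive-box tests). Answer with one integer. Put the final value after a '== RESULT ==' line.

Walk:
N0 x:[3,44] y:[-19,24] z:[25/3,22] -> hit [25/3,22], descend [3, 7, 10, 11]
  N3 x:[7,25] y:[-8,24] z:[15,62/3] -> hit [15,62/3], descend [5, 8]
    N5 x:[11,25] y:[13,24] z:[15,53/3] -> hit [15,53/3] leaf, test {P3(miss), P15(miss)}
    N8 x:[7,14] y:[-8,11] z:[46/3,62/3] -> miss, prune
  N7 x:[22,33] y:[-18,8] z:[10,14] -> miss, prune
  N10 x:[3,21] y:[-8,14] z:[25/3,14] -> hit [25/3,14], descend [1, 2]
    N1 x:[3,18] y:[-8,-4] z:[26/3,11] -> miss, prune
    N2 x:[10,21] y:[1,14] z:[25/3,14] -> hit [10,14] leaf, test {P2(miss), P5(miss), P16(miss)}
  N11 x:[29,44] y:[-19,14] z:[15,22] -> miss, prune

Summary -> nodes [0, 3, 5, 8, 7, 10, 1, 2, 11]; box-tests=9; leaf-entries=2; first=miss

== RESULT ==
9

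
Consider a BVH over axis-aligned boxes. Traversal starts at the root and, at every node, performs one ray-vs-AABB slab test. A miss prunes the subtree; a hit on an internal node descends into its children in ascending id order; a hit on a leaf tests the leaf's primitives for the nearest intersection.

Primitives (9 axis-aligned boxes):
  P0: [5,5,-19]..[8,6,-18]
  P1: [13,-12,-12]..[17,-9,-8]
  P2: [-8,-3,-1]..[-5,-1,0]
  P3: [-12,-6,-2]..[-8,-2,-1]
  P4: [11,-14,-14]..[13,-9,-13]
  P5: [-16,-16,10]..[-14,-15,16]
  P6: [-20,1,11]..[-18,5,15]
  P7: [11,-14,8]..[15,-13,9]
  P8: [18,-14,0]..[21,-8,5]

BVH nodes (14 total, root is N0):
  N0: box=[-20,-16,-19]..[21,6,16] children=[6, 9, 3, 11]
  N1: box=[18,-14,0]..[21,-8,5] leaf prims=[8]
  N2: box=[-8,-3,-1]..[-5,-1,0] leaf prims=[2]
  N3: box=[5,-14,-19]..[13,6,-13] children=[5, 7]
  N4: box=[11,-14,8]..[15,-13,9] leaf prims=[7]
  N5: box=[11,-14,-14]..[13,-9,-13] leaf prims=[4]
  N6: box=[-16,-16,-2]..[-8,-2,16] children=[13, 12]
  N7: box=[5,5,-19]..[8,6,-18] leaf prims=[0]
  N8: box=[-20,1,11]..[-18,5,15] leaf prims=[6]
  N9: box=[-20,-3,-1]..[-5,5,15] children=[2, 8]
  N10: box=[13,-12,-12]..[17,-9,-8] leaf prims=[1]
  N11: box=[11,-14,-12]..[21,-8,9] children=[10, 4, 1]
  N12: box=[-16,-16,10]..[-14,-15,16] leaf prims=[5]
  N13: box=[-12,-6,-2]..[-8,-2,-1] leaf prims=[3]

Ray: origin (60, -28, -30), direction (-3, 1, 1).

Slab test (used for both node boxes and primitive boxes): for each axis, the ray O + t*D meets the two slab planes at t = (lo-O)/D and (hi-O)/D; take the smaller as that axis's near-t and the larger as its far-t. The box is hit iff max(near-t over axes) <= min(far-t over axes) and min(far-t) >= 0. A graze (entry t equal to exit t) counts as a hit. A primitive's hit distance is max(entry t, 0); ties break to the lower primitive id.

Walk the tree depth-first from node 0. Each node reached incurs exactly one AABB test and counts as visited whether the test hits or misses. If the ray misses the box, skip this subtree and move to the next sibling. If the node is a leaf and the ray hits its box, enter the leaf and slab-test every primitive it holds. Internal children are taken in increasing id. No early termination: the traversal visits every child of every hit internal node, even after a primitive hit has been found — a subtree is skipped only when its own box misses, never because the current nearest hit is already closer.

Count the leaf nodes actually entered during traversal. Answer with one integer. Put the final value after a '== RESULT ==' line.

Walk:
N0 x:[13,80/3] y:[12,34] z:[11,46] -> hit [13,80/3], descend [3, 6, 9, 11]
  N3 x:[47/3,55/3] y:[14,34] z:[11,17] -> hit [47/3,17], descend [5, 7]
    N5 x:[47/3,49/3] y:[14,19] z:[16,17] -> hit [16,49/3] leaf, test {P4@t=16}
    N7 x:[52/3,55/3] y:[33,34] z:[11,12] -> miss, prune
  N6 x:[68/3,76/3] y:[12,26] z:[28,46] -> miss, prune
  N9 x:[65/3,80/3] y:[25,33] z:[29,45] -> miss, prune
  N11 x:[13,49/3] y:[14,20] z:[18,39] -> miss, prune

7 AABB tests over nodes [0, 3, 5, 7, 6, 9, 11]; 1 leaf entered; closest P4.

== RESULT ==
1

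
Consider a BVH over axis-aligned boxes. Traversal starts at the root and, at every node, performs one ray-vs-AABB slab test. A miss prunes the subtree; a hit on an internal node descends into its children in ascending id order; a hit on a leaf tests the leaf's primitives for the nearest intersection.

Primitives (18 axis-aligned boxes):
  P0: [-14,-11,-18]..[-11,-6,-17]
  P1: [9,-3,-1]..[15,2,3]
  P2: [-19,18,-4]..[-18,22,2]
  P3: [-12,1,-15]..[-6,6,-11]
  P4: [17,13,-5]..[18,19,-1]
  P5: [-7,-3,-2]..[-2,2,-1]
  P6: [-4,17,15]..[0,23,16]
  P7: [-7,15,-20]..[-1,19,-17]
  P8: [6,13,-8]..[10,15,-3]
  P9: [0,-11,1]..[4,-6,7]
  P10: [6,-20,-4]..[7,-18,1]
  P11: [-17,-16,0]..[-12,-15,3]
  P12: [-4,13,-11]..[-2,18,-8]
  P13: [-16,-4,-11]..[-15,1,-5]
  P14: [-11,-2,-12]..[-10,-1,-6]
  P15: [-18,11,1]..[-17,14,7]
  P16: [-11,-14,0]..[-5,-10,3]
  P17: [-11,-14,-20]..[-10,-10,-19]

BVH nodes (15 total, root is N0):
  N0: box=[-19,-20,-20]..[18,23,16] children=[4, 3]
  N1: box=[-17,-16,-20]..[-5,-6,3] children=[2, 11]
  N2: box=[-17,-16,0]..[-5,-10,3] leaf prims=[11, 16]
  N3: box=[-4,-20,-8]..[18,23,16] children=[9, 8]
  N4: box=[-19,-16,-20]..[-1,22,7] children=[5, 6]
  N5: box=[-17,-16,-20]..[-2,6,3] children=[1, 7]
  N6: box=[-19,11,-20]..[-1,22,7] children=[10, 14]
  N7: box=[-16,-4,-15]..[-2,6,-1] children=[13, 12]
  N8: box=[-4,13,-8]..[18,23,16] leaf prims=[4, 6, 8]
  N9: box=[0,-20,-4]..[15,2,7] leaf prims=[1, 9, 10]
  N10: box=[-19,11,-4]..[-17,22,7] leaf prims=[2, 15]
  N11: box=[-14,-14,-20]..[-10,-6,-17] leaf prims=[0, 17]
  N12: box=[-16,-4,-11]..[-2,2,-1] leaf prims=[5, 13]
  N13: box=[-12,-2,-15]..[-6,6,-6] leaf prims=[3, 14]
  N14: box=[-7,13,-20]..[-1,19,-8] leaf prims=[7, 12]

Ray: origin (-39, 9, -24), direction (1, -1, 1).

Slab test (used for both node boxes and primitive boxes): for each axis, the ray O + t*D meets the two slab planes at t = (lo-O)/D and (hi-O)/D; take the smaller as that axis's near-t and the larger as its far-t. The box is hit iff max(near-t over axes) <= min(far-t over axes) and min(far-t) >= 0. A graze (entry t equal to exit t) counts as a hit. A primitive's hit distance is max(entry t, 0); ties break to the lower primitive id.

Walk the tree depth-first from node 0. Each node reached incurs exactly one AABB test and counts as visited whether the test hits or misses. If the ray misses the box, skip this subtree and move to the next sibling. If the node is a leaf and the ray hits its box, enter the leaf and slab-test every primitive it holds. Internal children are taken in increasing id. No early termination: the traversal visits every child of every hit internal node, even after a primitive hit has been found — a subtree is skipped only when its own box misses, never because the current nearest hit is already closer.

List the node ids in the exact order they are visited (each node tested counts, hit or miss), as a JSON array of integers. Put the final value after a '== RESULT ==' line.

Trace the traversal:
N0 x:[20,57] y:[-14,29] z:[4,40] -> hit [20,29], descend [3, 4]
  N3 x:[35,57] y:[-14,29] z:[16,40] -> miss, prune
  N4 x:[20,38] y:[-13,25] z:[4,31] -> hit [20,25], descend [5, 6]
    N5 x:[22,37] y:[3,25] z:[4,27] -> hit [22,25], descend [1, 7]
      N1 x:[22,34] y:[15,25] z:[4,27] -> hit [22,25], descend [2, 11]
        N2 x:[22,34] y:[19,25] z:[24,27] -> hit [24,25] leaf, test {P11@t=24, P16(miss)}
        N11 x:[25,29] y:[15,23] z:[4,7] -> miss, prune
      N7 x:[23,37] y:[3,13] z:[9,23] -> miss, prune
    N6 x:[20,38] y:[-13,-2] z:[4,31] -> miss, prune

order=[0, 3, 4, 5, 1, 2, 11, 7, 6]  |boxes|=9  |leaves|=1  hit=P11

== RESULT ==
[0, 3, 4, 5, 1, 2, 11, 7, 6]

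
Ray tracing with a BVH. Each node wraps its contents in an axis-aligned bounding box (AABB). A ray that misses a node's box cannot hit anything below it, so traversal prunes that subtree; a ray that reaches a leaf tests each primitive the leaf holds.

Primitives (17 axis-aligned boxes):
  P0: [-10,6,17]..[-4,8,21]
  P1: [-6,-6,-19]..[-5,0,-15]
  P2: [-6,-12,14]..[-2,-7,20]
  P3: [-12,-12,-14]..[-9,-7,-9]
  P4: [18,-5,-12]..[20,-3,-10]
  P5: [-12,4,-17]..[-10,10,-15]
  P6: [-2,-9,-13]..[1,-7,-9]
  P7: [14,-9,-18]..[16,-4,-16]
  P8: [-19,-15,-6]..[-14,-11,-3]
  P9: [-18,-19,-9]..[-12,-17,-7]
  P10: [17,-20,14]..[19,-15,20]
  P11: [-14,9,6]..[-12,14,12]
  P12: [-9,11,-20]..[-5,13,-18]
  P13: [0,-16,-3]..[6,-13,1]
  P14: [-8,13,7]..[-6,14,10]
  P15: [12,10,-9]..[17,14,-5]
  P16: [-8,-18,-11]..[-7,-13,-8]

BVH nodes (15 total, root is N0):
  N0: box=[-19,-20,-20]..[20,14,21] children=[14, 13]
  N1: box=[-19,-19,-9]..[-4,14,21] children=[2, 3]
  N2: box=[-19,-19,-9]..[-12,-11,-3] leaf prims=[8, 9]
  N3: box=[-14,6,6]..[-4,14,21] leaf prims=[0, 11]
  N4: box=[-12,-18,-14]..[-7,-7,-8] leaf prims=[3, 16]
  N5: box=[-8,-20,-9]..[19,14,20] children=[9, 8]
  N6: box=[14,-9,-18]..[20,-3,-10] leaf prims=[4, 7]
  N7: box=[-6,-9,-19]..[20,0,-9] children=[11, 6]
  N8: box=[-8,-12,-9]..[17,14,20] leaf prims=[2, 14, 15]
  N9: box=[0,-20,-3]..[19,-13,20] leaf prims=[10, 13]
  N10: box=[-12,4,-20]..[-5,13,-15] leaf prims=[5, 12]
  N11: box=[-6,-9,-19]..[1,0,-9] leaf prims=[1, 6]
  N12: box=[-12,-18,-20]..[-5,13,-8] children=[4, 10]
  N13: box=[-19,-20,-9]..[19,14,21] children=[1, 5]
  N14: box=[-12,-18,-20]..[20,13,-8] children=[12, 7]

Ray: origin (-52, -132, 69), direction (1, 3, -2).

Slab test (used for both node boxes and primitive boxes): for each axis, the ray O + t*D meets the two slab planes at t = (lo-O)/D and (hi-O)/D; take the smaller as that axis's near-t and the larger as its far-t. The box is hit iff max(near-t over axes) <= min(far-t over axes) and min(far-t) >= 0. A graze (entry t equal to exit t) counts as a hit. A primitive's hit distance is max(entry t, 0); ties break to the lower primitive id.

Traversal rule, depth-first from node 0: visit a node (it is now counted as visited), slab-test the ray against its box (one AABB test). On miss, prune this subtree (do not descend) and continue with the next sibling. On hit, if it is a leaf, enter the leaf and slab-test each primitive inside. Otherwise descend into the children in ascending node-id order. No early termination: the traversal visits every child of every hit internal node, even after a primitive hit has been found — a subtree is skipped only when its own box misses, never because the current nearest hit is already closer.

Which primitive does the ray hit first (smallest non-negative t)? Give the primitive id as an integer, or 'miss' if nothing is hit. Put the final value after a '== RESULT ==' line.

Traverse from the root:
N0 x:[33,72] y:[112/3,146/3] z:[24,89/2] -> hit [112/3,89/2], descend [13, 14]
  N13 x:[33,71] y:[112/3,146/3] z:[24,39] -> hit [112/3,39], descend [1, 5]
    N1 x:[33,48] y:[113/3,146/3] z:[24,39] -> hit [113/3,39], descend [2, 3]
      N2 x:[33,40] y:[113/3,121/3] z:[36,39] -> hit [113/3,39] leaf, test {P8(miss), P9@t=38}
      N3 x:[38,48] y:[46,146/3] z:[24,63/2] -> miss, prune
    N5 x:[44,71] y:[112/3,146/3] z:[49/2,39] -> miss, prune
  N14 x:[40,72] y:[38,145/3] z:[77/2,89/2] -> hit [40,89/2], descend [7, 12]
    N7 x:[46,72] y:[41,44] z:[39,44] -> miss, prune
    N12 x:[40,47] y:[38,145/3] z:[77/2,89/2] -> hit [40,89/2], descend [4, 10]
      N4 x:[40,45] y:[38,125/3] z:[77/2,83/2] -> hit [40,83/2] leaf, test {P3@t=40, P16(miss)}
      N10 x:[40,47] y:[136/3,145/3] z:[42,89/2] -> miss, prune

11 AABB tests over nodes [0, 13, 1, 2, 3, 5, 14, 7, 12, 4, 10]; 2 leaves entered; closest P9.

== RESULT ==
9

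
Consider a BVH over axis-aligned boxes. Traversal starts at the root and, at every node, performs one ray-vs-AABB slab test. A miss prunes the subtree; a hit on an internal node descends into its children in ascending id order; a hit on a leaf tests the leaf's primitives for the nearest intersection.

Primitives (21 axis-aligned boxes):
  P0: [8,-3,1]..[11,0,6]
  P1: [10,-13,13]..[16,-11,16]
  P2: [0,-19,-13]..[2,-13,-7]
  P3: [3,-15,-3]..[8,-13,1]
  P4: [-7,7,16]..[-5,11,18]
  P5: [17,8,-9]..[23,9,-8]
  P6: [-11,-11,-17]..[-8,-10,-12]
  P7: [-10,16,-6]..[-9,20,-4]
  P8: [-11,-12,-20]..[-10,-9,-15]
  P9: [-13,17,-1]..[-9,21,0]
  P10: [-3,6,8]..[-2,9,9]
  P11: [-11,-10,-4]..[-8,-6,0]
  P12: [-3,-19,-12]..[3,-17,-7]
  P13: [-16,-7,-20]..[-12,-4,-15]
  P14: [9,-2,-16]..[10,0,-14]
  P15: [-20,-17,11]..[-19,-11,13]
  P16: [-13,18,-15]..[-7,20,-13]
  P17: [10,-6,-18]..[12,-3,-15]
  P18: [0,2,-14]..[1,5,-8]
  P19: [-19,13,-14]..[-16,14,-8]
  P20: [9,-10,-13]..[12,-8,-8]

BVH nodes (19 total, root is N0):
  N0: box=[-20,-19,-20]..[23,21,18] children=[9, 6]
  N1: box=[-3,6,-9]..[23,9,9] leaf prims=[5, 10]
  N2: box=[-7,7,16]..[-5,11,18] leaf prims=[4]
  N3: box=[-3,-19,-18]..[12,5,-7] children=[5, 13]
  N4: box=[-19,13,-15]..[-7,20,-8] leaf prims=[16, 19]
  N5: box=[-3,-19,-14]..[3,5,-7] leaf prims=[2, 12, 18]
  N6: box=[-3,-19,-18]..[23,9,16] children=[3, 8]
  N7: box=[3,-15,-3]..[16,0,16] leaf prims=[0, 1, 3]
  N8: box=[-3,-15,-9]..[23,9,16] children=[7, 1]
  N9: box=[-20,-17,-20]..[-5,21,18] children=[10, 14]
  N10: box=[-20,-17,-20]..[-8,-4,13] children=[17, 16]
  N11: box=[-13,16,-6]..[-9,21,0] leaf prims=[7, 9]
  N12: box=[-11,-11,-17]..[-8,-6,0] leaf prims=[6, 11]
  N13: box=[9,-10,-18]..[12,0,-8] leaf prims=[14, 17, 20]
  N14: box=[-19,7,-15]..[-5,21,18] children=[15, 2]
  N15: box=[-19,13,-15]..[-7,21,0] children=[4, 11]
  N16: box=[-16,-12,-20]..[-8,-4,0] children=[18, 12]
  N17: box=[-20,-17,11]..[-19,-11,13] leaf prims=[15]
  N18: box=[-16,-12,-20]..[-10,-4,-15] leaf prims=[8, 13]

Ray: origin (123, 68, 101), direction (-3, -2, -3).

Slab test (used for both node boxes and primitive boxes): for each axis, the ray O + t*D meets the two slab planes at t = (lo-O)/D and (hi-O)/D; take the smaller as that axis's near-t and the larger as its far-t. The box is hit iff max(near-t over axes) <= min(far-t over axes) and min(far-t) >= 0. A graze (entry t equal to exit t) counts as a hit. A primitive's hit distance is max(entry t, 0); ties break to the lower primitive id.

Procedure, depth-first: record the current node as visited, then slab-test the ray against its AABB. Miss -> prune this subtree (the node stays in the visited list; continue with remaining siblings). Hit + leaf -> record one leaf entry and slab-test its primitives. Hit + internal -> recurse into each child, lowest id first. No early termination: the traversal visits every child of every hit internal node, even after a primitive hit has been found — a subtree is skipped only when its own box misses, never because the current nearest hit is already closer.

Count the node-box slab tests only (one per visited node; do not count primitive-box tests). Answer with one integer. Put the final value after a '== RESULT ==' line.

Walk:
N0 x:[100/3,143/3] y:[47/2,87/2] z:[83/3,121/3] -> hit [100/3,121/3], descend [6, 9]
  N6 x:[100/3,42] y:[59/2,87/2] z:[85/3,119/3] -> hit [100/3,119/3], descend [3, 8]
    N3 x:[37,42] y:[63/2,87/2] z:[36,119/3] -> hit [37,119/3], descend [5, 13]
      N5 x:[40,42] y:[63/2,87/2] z:[36,115/3] -> miss, prune
      N13 x:[37,38] y:[34,39] z:[109/3,119/3] -> hit [37,38] leaf, test {P14(miss), P17(miss), P20@t=38}
    N8 x:[100/3,42] y:[59/2,83/2] z:[85/3,110/3] -> hit [100/3,110/3], descend [1, 7]
      N1 x:[100/3,42] y:[59/2,31] z:[92/3,110/3] -> miss, prune
      N7 x:[107/3,40] y:[34,83/2] z:[85/3,104/3] -> miss, prune
  N9 x:[128/3,143/3] y:[47/2,85/2] z:[83/3,121/3] -> miss, prune

order=[0, 6, 3, 5, 13, 8, 1, 7, 9]  |boxes|=9  |leaves|=1  hit=P20

== RESULT ==
9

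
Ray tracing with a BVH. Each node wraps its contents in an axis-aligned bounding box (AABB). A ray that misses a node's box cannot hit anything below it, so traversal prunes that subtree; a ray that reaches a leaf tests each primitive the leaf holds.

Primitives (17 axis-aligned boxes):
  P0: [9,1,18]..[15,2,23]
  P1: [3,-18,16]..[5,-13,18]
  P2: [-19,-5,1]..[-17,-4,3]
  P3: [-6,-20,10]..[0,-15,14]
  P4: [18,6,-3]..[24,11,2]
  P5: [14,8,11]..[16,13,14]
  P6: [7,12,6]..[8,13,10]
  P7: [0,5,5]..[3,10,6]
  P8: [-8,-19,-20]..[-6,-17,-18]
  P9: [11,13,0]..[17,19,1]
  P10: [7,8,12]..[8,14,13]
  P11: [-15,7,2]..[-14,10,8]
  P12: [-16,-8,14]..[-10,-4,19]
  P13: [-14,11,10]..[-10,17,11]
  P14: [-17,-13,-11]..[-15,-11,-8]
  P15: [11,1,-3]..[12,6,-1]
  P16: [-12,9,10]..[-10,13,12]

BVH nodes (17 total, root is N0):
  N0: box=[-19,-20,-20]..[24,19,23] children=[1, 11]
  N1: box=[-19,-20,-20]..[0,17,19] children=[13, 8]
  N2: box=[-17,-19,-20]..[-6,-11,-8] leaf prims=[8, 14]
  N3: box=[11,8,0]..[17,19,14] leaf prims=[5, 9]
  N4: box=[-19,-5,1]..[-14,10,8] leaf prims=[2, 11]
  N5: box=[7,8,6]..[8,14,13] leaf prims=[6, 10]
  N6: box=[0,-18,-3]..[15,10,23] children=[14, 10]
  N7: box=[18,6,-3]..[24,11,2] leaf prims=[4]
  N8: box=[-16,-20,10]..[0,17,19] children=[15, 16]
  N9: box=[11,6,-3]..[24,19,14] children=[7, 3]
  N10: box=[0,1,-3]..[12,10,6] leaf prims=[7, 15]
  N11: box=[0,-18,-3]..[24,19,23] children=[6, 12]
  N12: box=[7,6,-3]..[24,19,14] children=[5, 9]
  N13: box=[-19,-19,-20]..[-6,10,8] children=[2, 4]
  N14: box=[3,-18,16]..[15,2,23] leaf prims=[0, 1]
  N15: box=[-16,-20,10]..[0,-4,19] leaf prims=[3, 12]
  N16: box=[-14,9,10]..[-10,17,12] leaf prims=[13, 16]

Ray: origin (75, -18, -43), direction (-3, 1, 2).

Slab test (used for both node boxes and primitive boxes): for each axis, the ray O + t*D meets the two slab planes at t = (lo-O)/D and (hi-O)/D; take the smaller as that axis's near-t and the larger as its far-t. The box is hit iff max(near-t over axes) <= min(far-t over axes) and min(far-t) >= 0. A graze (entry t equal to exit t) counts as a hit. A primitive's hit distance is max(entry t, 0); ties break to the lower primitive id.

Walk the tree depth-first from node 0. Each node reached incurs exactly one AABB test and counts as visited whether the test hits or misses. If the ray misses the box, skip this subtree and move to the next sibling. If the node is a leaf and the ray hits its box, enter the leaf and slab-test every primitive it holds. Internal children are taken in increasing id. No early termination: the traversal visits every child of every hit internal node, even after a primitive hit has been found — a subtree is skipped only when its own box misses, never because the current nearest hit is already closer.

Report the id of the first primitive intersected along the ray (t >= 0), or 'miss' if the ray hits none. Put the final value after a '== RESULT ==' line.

Walk:
N0 x:[17,94/3] y:[-2,37] z:[23/2,33] -> hit [17,94/3], descend [1, 11]
  N1 x:[25,94/3] y:[-2,35] z:[23/2,31] -> hit [25,31], descend [8, 13]
    N8 x:[25,91/3] y:[-2,35] z:[53/2,31] -> hit [53/2,91/3], descend [15, 16]
      N15 x:[25,91/3] y:[-2,14] z:[53/2,31] -> miss, prune
      N16 x:[85/3,89/3] y:[27,35] z:[53/2,55/2] -> miss, prune
    N13 x:[27,94/3] y:[-1,28] z:[23/2,51/2] -> miss, prune
  N11 x:[17,25] y:[0,37] z:[20,33] -> hit [20,25], descend [6, 12]
    N6 x:[20,25] y:[0,28] z:[20,33] -> hit [20,25], descend [10, 14]
      N10 x:[21,25] y:[19,28] z:[20,49/2] -> hit [21,49/2] leaf, test {P7@t=24, P15@t=21}
      N14 x:[20,24] y:[0,20] z:[59/2,33] -> miss, prune
    N12 x:[17,68/3] y:[24,37] z:[20,57/2] -> miss, prune

Summary -> nodes [0, 1, 8, 15, 16, 13, 11, 6, 10, 14, 12]; box-tests=11; leaf-entries=1; first=P15

== RESULT ==
15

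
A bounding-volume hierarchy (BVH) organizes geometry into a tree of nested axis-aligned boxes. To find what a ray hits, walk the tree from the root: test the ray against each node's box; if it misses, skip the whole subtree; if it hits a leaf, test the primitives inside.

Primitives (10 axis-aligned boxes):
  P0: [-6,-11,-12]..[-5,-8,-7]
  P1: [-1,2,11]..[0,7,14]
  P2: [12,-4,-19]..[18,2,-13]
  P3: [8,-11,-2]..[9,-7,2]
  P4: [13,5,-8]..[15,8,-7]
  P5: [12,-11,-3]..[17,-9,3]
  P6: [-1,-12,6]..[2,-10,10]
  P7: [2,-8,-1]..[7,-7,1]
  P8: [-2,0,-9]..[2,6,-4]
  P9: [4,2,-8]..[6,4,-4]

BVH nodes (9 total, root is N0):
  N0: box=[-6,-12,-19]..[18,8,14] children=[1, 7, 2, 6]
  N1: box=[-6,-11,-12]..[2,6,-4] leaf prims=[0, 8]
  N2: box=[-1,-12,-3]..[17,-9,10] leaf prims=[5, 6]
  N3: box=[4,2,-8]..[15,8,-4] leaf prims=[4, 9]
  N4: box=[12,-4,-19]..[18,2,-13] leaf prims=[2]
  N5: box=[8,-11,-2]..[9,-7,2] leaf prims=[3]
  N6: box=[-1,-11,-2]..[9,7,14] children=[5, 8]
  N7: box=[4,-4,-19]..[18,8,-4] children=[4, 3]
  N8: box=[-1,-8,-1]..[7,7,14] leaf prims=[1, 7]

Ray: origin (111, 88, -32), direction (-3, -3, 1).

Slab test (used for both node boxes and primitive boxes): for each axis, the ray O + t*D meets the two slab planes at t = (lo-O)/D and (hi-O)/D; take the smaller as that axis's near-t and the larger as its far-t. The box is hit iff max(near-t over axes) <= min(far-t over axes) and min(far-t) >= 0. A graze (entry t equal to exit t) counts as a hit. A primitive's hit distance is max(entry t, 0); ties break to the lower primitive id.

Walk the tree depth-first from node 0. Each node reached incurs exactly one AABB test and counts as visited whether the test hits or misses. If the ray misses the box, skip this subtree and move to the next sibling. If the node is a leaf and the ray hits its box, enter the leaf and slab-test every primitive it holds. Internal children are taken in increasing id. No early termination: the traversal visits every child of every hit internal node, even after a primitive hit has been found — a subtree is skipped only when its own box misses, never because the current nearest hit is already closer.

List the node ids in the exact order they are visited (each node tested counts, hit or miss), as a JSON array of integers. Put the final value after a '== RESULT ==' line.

Walk:
N0 x:[31,39] y:[80/3,100/3] z:[13,46] -> hit [31,100/3], descend [1, 2, 6, 7]
  N1 x:[109/3,39] y:[82/3,33] z:[20,28] -> miss, prune
  N2 x:[94/3,112/3] y:[97/3,100/3] z:[29,42] -> hit [97/3,100/3] leaf, test {P5@t=97/3, P6(miss)}
  N6 x:[34,112/3] y:[27,33] z:[30,46] -> miss, prune
  N7 x:[31,107/3] y:[80/3,92/3] z:[13,28] -> miss, prune

order=[0, 1, 2, 6, 7]  |boxes|=5  |leaves|=1  hit=P5

== RESULT ==
[0, 1, 2, 6, 7]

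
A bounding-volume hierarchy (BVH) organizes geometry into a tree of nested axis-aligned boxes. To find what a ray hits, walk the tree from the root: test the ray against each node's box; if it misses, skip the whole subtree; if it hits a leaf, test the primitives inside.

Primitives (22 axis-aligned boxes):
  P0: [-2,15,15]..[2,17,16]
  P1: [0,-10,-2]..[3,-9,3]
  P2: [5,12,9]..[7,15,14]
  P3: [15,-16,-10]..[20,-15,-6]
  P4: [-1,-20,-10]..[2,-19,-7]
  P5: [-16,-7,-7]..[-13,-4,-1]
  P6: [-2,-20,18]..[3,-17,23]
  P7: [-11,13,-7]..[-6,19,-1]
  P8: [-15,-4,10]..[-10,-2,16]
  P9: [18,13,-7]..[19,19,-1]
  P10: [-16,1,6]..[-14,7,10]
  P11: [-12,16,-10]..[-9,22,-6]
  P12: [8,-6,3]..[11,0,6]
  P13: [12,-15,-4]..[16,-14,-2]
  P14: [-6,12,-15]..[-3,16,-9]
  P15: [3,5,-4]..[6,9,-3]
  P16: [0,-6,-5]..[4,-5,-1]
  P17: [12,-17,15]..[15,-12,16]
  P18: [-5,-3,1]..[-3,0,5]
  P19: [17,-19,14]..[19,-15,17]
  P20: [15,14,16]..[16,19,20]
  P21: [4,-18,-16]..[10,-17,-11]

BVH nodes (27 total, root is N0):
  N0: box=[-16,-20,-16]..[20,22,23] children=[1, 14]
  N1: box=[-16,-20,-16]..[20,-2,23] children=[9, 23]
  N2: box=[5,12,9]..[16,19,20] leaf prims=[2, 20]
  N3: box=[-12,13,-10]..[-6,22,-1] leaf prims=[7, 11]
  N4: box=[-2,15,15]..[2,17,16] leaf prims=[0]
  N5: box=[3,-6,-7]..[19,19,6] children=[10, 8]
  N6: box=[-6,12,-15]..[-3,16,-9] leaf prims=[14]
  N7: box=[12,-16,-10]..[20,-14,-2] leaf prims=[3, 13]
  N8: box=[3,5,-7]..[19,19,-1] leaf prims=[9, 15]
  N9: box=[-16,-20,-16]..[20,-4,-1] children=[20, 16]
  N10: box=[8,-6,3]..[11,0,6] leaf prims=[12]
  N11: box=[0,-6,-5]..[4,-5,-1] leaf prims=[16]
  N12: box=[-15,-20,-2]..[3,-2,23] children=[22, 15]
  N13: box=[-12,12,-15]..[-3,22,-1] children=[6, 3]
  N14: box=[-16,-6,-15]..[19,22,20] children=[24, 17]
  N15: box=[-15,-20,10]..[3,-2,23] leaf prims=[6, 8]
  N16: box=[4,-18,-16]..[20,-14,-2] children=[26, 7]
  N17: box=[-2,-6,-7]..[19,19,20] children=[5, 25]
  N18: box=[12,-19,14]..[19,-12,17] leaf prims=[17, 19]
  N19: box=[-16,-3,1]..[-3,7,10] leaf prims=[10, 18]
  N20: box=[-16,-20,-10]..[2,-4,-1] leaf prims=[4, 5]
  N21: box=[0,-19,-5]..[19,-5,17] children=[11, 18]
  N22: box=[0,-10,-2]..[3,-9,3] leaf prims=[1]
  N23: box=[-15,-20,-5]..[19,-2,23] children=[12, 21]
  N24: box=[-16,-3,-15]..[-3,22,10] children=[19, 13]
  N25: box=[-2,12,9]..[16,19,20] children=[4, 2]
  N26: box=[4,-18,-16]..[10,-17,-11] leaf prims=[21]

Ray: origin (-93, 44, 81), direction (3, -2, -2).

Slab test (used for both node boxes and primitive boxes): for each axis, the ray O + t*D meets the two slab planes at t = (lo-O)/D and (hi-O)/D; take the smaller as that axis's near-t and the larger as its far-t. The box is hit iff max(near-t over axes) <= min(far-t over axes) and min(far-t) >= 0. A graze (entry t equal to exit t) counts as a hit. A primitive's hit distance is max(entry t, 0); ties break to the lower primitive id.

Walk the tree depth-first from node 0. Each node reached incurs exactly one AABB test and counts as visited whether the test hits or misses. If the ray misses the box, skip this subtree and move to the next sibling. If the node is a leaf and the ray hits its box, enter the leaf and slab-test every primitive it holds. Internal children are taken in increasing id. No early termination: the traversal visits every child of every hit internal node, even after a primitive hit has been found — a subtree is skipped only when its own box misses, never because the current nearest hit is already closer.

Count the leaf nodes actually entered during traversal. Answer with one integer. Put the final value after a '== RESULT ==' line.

Walk:
N0 x:[77/3,113/3] y:[11,32] z:[29,97/2] -> hit [29,32], descend [1, 14]
  N1 x:[77/3,113/3] y:[23,32] z:[29,97/2] -> hit [29,32], descend [9, 23]
    N9 x:[77/3,113/3] y:[24,32] z:[41,97/2] -> miss, prune
    N23 x:[26,112/3] y:[23,32] z:[29,43] -> hit [29,32], descend [12, 21]
      N12 x:[26,32] y:[23,32] z:[29,83/2] -> hit [29,32], descend [15, 22]
        N15 x:[26,32] y:[23,32] z:[29,71/2] -> hit [29,32] leaf, test {P6@t=61/2, P8(miss)}
        N22 x:[31,32] y:[53/2,27] z:[39,83/2] -> miss, prune
      N21 x:[31,112/3] y:[49/2,63/2] z:[32,43] -> miss, prune
  N14 x:[77/3,112/3] y:[11,25] z:[61/2,48] -> miss, prune

Summary -> nodes [0, 1, 9, 23, 12, 15, 22, 21, 14]; box-tests=9; leaf-entries=1; first=P6

== RESULT ==
1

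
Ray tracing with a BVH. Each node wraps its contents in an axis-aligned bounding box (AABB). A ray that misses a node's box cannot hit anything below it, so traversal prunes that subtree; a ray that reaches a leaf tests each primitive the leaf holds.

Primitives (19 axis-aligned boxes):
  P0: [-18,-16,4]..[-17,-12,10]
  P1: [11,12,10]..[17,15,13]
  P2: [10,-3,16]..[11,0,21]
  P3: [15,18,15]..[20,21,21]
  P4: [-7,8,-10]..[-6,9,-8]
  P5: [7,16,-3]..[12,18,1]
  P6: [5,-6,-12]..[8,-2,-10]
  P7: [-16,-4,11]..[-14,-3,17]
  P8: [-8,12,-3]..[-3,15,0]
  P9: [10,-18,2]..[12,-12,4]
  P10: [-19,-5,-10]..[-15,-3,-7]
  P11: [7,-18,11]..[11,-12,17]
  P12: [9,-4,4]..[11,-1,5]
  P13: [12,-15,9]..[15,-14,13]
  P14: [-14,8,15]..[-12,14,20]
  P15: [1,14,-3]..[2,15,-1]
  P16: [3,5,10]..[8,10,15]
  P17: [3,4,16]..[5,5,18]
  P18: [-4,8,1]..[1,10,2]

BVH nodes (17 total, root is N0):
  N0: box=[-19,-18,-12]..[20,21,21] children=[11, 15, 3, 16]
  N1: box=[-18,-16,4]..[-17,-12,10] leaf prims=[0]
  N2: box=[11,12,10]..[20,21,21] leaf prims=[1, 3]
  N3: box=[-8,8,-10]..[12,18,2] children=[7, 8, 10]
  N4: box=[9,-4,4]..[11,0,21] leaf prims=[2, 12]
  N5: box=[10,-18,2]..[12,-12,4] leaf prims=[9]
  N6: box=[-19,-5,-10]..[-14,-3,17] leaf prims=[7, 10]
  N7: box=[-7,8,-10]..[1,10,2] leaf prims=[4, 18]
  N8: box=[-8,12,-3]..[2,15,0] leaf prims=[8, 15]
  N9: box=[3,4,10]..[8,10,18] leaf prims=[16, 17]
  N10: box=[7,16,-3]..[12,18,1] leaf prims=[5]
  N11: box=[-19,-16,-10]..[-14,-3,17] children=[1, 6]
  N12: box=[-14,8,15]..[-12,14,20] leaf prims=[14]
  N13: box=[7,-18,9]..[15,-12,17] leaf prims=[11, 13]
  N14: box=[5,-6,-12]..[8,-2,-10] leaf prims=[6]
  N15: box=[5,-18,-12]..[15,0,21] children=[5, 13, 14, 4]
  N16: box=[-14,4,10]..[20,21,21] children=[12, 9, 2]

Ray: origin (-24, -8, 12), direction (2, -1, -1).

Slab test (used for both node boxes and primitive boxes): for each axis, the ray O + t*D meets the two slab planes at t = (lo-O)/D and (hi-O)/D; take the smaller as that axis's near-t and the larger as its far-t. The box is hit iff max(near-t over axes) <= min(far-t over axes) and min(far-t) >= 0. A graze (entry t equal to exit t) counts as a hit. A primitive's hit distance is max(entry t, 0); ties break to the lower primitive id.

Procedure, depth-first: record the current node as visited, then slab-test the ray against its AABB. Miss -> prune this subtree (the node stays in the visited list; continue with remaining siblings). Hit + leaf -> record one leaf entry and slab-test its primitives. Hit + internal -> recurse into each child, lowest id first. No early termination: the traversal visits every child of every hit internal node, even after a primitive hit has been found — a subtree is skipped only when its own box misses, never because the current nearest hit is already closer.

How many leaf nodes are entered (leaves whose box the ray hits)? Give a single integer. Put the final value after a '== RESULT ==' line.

Trace the traversal:
N0 x:[5/2,22] y:[-29,10] z:[-9,24] -> hit [5/2,10], descend [3, 11, 15, 16]
  N3 x:[8,18] y:[-26,-16] z:[10,22] -> miss, prune
  N11 x:[5/2,5] y:[-5,8] z:[-5,22] -> hit [5/2,5], descend [1, 6]
    N1 x:[3,7/2] y:[4,8] z:[2,8] -> miss, prune
    N6 x:[5/2,5] y:[-5,-3] z:[-5,22] -> miss, prune
  N15 x:[29/2,39/2] y:[-8,10] z:[-9,24] -> miss, prune
  N16 x:[5,22] y:[-29,-12] z:[-9,2] -> miss, prune

Visited [0, 3, 11, 1, 6, 15, 16]. Tests: 7 box, 0 leaf. Nearest: miss.

== RESULT ==
0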